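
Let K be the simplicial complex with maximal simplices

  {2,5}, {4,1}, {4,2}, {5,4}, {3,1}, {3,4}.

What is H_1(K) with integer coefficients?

Fix the vertex order 1 < 2 < 3 < 4 < 5 and write every simplex with vertices in increasing order. Then dim K = 1 and the simplices of K are:

  0-simplices (5): [1], [2], [3], [4], [5]
  1-simplices (6): [1,3], [1,4], [2,4], [2,5], [3,4], [4,5]

giving chain groups C_0 ≅ Z^5, C_1 ≅ Z^6.

∂_1: C_1 → C_0 maps an edge to its endpoints' difference, ∂[p,q] = q − p.
The resulting 5×6 matrix has rank 4, and its Smith normal form has invariant factors (1,1,1,1).

Reading off H_k = ker ∂_k / im ∂_{k+1}:

  H_1: rank ker ∂_1 − rank ∂_2 = (6 − 4) − 0 = 2, and there is no ∂_2, so H_1 = Z^2.

H_1 ≅ Z^2.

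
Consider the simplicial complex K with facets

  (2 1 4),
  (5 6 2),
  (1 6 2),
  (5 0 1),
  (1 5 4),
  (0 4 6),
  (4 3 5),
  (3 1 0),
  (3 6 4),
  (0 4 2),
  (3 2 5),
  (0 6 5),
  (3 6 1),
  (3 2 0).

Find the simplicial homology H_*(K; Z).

K has 7 vertices, 21 edges, 14 triangles.
rank ∂_0 = 0, rank ∂_1 = 6 ⇒ b_0 = 7 − 0 − 6 = 1; all invariant factors of ∂_1 are 1 so no torsion. So H_0 ≅ Z.
rank ∂_1 = 6, rank ∂_2 = 13 ⇒ b_1 = 21 − 6 − 13 = 2; all invariant factors of ∂_2 are 1 so no torsion. So H_1 ≅ Z^2.
rank ∂_2 = 13, rank ∂_3 = 0 ⇒ b_2 = 14 − 13 − 0 = 1. So H_2 ≅ Z.

H_0 = Z,  H_1 = Z^2,  H_2 = Z.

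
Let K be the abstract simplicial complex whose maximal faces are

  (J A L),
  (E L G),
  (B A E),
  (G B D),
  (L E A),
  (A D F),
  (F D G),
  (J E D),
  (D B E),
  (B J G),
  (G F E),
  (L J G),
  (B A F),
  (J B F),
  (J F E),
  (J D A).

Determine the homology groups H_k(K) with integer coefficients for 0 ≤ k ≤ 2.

H_0 = Z,  H_1 = Z^2,  H_2 = Z.

We work with the vertex ordering A < B < D < E < F < G < J < L. The simplices of K, each written with vertices in increasing order, are:

  0-simplices (8): A, B, D, E, F, G, J, L
  1-simplices (24): AB, AD, AE, AF, AJ, AL, BD, BE, BF, BG, BJ, DE, DF, DG, DJ, EF, EG, EJ, EL, FG, FJ, GJ, GL, JL
  2-simplices (16): ABE, ABF, ADF, ADJ, AEL, AJL, BDE, BDG, BFJ, BGJ, DEJ, DFG, EFG, EFJ, EGL, GJL

giving chain groups C_0 ≅ Z^8, C_1 ≅ Z^24, C_2 ≅ Z^16.

Boundary ∂_1: C_1 → C_0 maps an edge to its endpoints' difference, ∂[p,q] = q − p.
This gives a 8×24 integer matrix of rank 7; reducing to Smith normal form yields diagonal entries (1,1,1,1,1,1,1).

∂_2: C_2 → C_1 sends each 2-simplex [p,q,r] to [q,r] − [p,r] + [p,q]. For instance
  ∂EGL = GL − EL + EG,
  ∂AJL = JL − AL + AJ.
As a 24×16 matrix over Z this has rank 15, with invariant factors (1,1,1,1,1,1,1,1,1,1,1,1,1,1,1).

Reading off H_k = ker ∂_k / im ∂_{k+1}:

  H_0: rank C_0 − rank ∂_1 = 8 − 7 = 1, and the invariant factors of ∂_1 are all 1, so H_0 = Z.
  H_1: rank ker ∂_1 − rank ∂_2 = (24 − 7) − 15 = 2, and the invariant factors of ∂_2 are all 1, so H_1 = Z^2.
  H_2: rank ker ∂_2 − rank ∂_3 = (16 − 15) − 0 = 1, and there is no ∂_3, so H_2 = Z.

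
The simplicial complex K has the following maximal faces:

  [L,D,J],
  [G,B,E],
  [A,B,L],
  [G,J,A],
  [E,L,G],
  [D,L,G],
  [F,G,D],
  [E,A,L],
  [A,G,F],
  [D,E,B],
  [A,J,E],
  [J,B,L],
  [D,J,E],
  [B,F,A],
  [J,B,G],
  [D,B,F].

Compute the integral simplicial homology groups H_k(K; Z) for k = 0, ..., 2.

Take the total order A < B < D < E < F < G < J < L on the vertex set. Then K (dimension 2) consists of the simplices:

  0-simplices (8): A, B, D, E, F, G, J, L
  1-simplices (24): AB, AE, AF, AG, AJ, AL, BD, BE, BF, BG, BJ, BL, DE, DF, DG, DJ, DL, EG, EJ, EL, FG, GJ, GL, JL
  2-simplices (16): ABF, ABL, AEJ, AEL, AFG, AGJ, BDE, BDF, BEG, BGJ, BJL, DEJ, DFG, DGL, DJL, EGL

so the chain groups are C_0 ≅ Z^8, C_1 ≅ Z^24, C_2 ≅ Z^16.

∂_1: C_1 → C_0 maps an edge to its endpoints' difference, ∂[p,q] = q − p.
The 8×24 boundary matrix has rank 7 and Smith normal form diag(1,1,1,1,1,1,1).

∂_2: C_2 → C_1 maps a triangle to the signed sum of its edges. For instance
  ∂AFG = FG − AG + AF,
  ∂DFG = FG − DG + DF.
The 24×16 boundary matrix has rank 15 and Smith normal form diag(1,1,1,1,1,1,1,1,1,1,1,1,1,1,1).

Computing H_k = (kernel of ∂_k) / (image of ∂_{k+1}):

  H_0: rank C_0 − rank ∂_1 = 8 − 7 = 1, and the invariant factors of ∂_1 are all 1, so H_0 ≅ Z.
  H_1: rank ker ∂_1 − rank ∂_2 = (24 − 7) − 15 = 2, and the invariant factors of ∂_2 are all 1, so H_1 ≅ Z^2.
  H_2: rank ker ∂_2 − rank ∂_3 = (16 − 15) − 0 = 1, and there is no ∂_3, so H_2 ≅ Z.

As a check, the Euler characteristic is 8 − 24 + 16 = 0, which agrees with 1 − 2 + 1 = 0.
(K is a triangulation of the torus T^2.)

H_0 ≅ Z,  H_1 ≅ Z^2,  H_2 ≅ Z.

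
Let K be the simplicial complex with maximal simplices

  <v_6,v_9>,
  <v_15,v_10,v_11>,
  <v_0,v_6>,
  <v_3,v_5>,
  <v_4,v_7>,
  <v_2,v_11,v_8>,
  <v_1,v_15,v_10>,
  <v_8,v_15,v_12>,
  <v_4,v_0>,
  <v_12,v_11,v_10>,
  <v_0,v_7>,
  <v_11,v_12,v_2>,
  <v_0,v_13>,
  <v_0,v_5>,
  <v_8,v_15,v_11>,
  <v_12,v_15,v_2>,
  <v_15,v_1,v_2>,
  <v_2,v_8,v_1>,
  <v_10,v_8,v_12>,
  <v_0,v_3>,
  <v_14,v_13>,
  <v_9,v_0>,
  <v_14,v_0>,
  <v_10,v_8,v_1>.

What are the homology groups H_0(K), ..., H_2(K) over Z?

H_0 ≅ Z^2,  H_1 ≅ Z^4 × Z/2,  H_2 = 0.

Order the vertices as v_0 < v_1 < v_2 < v_3 < v_4 < v_5 < v_6 < v_7 < v_8 < v_9 < v_10 < v_11 < v_12 < v_13 < v_14 < v_15. Listing each simplex with vertices in this order, K has dimension 2 with simplices:

  0-simplices (16): [v_0], [v_1], [v_2], [v_3], [v_4], [v_5], [v_6], [v_7], [v_8], [v_9], [v_10], [v_11], [v_12], [v_13], [v_14], [v_15]
  1-simplices (30): (30 of them)
  2-simplices (12): (12 of them)

Hence C_0 ≅ Z^16, C_1 ≅ Z^30, C_2 ≅ Z^12.

Boundary ∂_1: C_1 → C_0 sends each edge [p,q] (with p < q) to q − p. For instance
  ∂[v_0,v_5] = [v_5] − [v_0].
This gives a 16×30 integer matrix of rank 14; reducing to Smith normal form yields diagonal entries (1,1,1,1,1,1,1,1,1,1,1,1,1,1).

Boundary ∂_2: C_2 → C_1 sends each 2-simplex [p,q,r] to [q,r] − [p,r] + [p,q]. For instance
  ∂[v_10,v_11,v_15] = [v_11,v_15] − [v_10,v_15] + [v_10,v_11],
  ∂[v_1,v_2,v_15] = [v_2,v_15] − [v_1,v_15] + [v_1,v_2].
The resulting 30×12 matrix has rank 12, and its Smith normal form has invariant factors (1,1,1,1,1,1,1,1,1,1,1,2).

Computing H_k = (kernel of ∂_k) / (image of ∂_{k+1}):

  H_0: rank C_0 − rank ∂_1 = 16 − 14 = 2, and the invariant factors of ∂_1 are all 1, so H_0 ≅ Z^2.
  H_1: rank ker ∂_1 − rank ∂_2 = (30 − 14) − 12 = 4, and ∂_2 has invariant factor 2 > 1, so H_1 ≅ Z^4 × Z/2.
  H_2: rank ker ∂_2 − rank ∂_3 = (12 − 12) − 0 = 0, and there is no ∂_3, so H_2 ≅ 0.

As a check, the Euler characteristic is 16 − 30 + 12 = -2, which agrees with 2 − 4 + 0 = -2.
(K is a triangulation of the disjoint union of a wedge of 4 circles and the real projective plane RP^2.)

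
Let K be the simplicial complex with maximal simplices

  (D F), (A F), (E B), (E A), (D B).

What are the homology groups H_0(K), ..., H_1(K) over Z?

Order the vertices as A < B < D < E < F. Listing each simplex with vertices in this order, K has dimension 1 with simplices:

  0-simplices (5): A, B, D, E, F
  1-simplices (5): AE, AF, BD, BE, DF

Hence C_0 ≅ Z^5, C_1 ≅ Z^5.

∂_1: C_1 → C_0 maps an edge to its endpoints' difference, ∂[p,q] = q − p. For instance
  ∂AE = E − A.
This gives a 5×5 integer matrix of rank 4; reducing to Smith normal form yields diagonal entries (1,1,1,1).

Computing H_k = (kernel of ∂_k) / (image of ∂_{k+1}):

  H_0: rank C_0 − rank ∂_1 = 5 − 4 = 1, and the invariant factors of ∂_1 are all 1, so H_0 ≅ Z.
  H_1: rank ker ∂_1 − rank ∂_2 = (5 − 4) − 0 = 1, and there is no ∂_2, so H_1 ≅ Z.

H_0 ≅ Z,  H_1 ≅ Z.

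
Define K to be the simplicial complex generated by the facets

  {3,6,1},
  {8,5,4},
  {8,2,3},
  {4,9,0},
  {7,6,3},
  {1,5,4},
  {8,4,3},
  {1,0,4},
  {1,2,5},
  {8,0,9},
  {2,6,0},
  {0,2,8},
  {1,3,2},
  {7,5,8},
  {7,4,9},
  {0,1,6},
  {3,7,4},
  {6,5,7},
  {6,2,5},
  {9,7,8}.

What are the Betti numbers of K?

b_0 = 1, b_1 = 1, b_2 = 0.

We work with the vertex ordering 0 < 1 < 2 < 3 < 4 < 5 < 6 < 7 < 8 < 9. The simplices of K, each written with vertices in increasing order, are:

  0-simplices (10): [0], [1], [2], [3], [4], [5], [6], [7], [8], [9]
  1-simplices (30): (30 of them)
  2-simplices (20): (20 of them)

giving chain groups C_0 ≅ Z^10, C_1 ≅ Z^30, C_2 ≅ Z^20.

The boundary map ∂_1: C_1 → C_0 maps an edge to its endpoints' difference, ∂[p,q] = q − p. For instance
  ∂[2,5] = [5] − [2].
This gives a 10×30 integer matrix of rank 9; reducing to Smith normal form yields diagonal entries (1,1,1,1,1,1,1,1,1).

The boundary map ∂_2: C_2 → C_1 maps a triangle to the signed sum of its edges. For instance
  ∂[1,3,6] = [3,6] − [1,6] + [1,3],
  ∂[2,5,6] = [5,6] − [2,6] + [2,5].
The resulting 30×20 matrix has rank 20, and its Smith normal form has invariant factors (1,1,1,1,1,1,1,1,1,1,1,1,1,1,1,1,1,1,1,2).

Computing H_k = (kernel of ∂_k) / (image of ∂_{k+1}):

  H_0: rank C_0 − rank ∂_1 = 10 − 9 = 1, and the invariant factors of ∂_1 are all 1, so H_0 = Z.
  H_1: rank ker ∂_1 − rank ∂_2 = (30 − 9) − 20 = 1, and ∂_2 has invariant factor 2 > 1, so H_1 = Z ⊕ Z/2.
  H_2: rank ker ∂_2 − rank ∂_3 = (20 − 20) − 0 = 0, and there is no ∂_3, so H_2 = 0.

(K is a triangulation of the Klein bottle.)

Hence the Betti numbers are b_0 = 1, b_1 = 1, b_2 = 0.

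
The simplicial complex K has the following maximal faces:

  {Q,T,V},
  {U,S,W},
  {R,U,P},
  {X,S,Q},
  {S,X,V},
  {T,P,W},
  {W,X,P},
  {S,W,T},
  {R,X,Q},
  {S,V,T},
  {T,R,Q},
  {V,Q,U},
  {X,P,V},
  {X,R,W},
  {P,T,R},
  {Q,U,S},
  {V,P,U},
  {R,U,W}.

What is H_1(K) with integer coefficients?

H_1 = Z ⊕ Z/2Z.

Order the vertices as P < Q < R < S < T < U < V < W < X. Listing each simplex with vertices in this order, K has dimension 2 with simplices:

  0-simplices (9): P, Q, R, S, T, U, V, W, X
  1-simplices (27): PR, PT, PU, PV, PW, PX, QR, QS, QT, QU, QV, QX, RT, RU, RW, RX, ST, SU, SV, SW, SX, TV, TW, UV, UW, VX, WX
  2-simplices (18): PRT, PRU, PTW, PUV, PVX, PWX, QRT, QRX, QSU, QSX, QTV, QUV, RUW, RWX, STV, STW, SUW, SVX

so the chain groups are C_0 ≅ Z^9, C_1 ≅ Z^27, C_2 ≅ Z^18.

The boundary map ∂_1: C_1 → C_0 maps an edge to its endpoints' difference, ∂[p,q] = q − p.
This gives a 9×27 integer matrix of rank 8; reducing to Smith normal form yields diagonal entries (1,1,1,1,1,1,1,1).

The boundary map ∂_2: C_2 → C_1 acts by ∂[p,q,r] = [q,r] − [p,r] + [p,q]. For instance
  ∂PUV = UV − PV + PU,
  ∂RUW = UW − RW + RU.
As a 27×18 matrix over Z this has rank 18, with invariant factors (1,1,1,1,1,1,1,1,1,1,1,1,1,1,1,1,1,2).

Computing H_k = (kernel of ∂_k) / (image of ∂_{k+1}):

  H_1: rank ker ∂_1 − rank ∂_2 = (27 − 8) − 18 = 1, and ∂_2 has invariant factor 2 > 1, so H_1 ≅ Z ⊕ Z/2Z.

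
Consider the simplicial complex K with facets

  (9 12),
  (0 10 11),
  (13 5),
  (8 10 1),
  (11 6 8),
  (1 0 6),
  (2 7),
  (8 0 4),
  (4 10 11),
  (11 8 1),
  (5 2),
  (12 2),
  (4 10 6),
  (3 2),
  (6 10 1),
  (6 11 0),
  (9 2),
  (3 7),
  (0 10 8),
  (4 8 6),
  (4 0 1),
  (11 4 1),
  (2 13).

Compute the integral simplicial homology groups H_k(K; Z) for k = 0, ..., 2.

H_0 = Z^2,  H_1 = Z^5,  H_2 = Z.

Take the total order 0 < 1 < 2 < 3 < 4 < 5 < 6 < 7 < 8 < 9 < 10 < 11 < 12 < 13 on the vertex set. Then K (dimension 2) consists of the simplices:

  0-simplices (14): [0], [1], [2], [3], [4], [5], [6], [7], [8], [9], [10], [11], [12], [13]
  1-simplices (30): (30 of them)
  2-simplices (14): [0,1,4], [0,1,6], [0,4,8], [0,6,11], [0,8,10], [0,10,11], [1,4,11], [1,6,10], [1,8,10], [1,8,11], [4,6,8], [4,6,10], [4,10,11], [6,8,11]

giving chain groups C_0 ≅ Z^14, C_1 ≅ Z^30, C_2 ≅ Z^14.

The boundary map ∂_1: C_1 → C_0 maps an edge to its endpoints' difference, ∂[p,q] = q − p.
As a 14×30 matrix over Z this has rank 12, with invariant factors (1,1,1,1,1,1,1,1,1,1,1,1).

Boundary ∂_2: C_2 → C_1 maps a triangle to the signed sum of its edges. For instance
  ∂[0,1,4] = [1,4] − [0,4] + [0,1],
  ∂[1,4,11] = [4,11] − [1,11] + [1,4].
The resulting 30×14 matrix has rank 13, and its Smith normal form has invariant factors (1,1,1,1,1,1,1,1,1,1,1,1,1).

Now H_k = ker ∂_k / im ∂_{k+1}, so:

  H_0: rank C_0 − rank ∂_1 = 14 − 12 = 2, and the invariant factors of ∂_1 are all 1, so H_0 ≅ Z^2.
  H_1: rank ker ∂_1 − rank ∂_2 = (30 − 12) − 13 = 5, and the invariant factors of ∂_2 are all 1, so H_1 ≅ Z^5.
  H_2: rank ker ∂_2 − rank ∂_3 = (14 − 13) − 0 = 1, and there is no ∂_3, so H_2 ≅ Z.

As a check, the Euler characteristic is 14 − 30 + 14 = -2, which agrees with 2 − 5 + 1 = -2.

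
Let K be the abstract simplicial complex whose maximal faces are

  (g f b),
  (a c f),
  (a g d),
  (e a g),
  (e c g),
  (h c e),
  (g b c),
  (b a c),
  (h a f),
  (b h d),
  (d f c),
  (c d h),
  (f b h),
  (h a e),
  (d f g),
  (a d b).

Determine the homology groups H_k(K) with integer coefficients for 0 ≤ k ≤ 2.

H_0 ≅ Z,  H_1 ≅ Z^2,  H_2 ≅ Z.

Fix the vertex order a < b < c < d < e < f < g < h and write every simplex with vertices in increasing order. Then dim K = 2 and the simplices of K are:

  0-simplices (8): a, b, c, d, e, f, g, h
  1-simplices (24): ab, ac, ad, ae, af, ag, ah, bc, bd, bf, bg, bh, cd, ce, cf, cg, ch, df, dg, dh, eg, eh, fg, fh
  2-simplices (16): abc, abd, acf, adg, aeg, aeh, afh, bcg, bdh, bfg, bfh, cdf, cdh, ceg, ceh, dfg

giving chain groups C_0 ≅ Z^8, C_1 ≅ Z^24, C_2 ≅ Z^16.

The boundary map ∂_1: C_1 → C_0 maps an edge to its endpoints' difference, ∂[p,q] = q − p. For instance
  ∂ce = e − c.
The 8×24 boundary matrix has rank 7 and Smith normal form diag(1,1,1,1,1,1,1).

∂_2: C_2 → C_1 acts by ∂[p,q,r] = [q,r] − [p,r] + [p,q]. For instance
  ∂cdf = df − cf + cd,
  ∂bcg = cg − bg + bc.
The resulting 24×16 matrix has rank 15, and its Smith normal form has invariant factors (1,1,1,1,1,1,1,1,1,1,1,1,1,1,1).

Computing H_k = (kernel of ∂_k) / (image of ∂_{k+1}):

  H_0: rank C_0 − rank ∂_1 = 8 − 7 = 1, and the invariant factors of ∂_1 are all 1, so H_0 = Z.
  H_1: rank ker ∂_1 − rank ∂_2 = (24 − 7) − 15 = 2, and the invariant factors of ∂_2 are all 1, so H_1 = Z^2.
  H_2: rank ker ∂_2 − rank ∂_3 = (16 − 15) − 0 = 1, and there is no ∂_3, so H_2 = Z.

(K is a triangulation of the torus T^2.)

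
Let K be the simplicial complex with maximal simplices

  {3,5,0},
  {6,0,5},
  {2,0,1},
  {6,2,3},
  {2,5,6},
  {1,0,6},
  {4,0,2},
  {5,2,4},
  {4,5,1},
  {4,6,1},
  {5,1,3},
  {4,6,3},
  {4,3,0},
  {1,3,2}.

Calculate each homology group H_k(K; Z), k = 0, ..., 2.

Fix the vertex order 0 < 1 < 2 < 3 < 4 < 5 < 6 and write every simplex with vertices in increasing order. Then dim K = 2 and the simplices of K are:

  0-simplices (7): [0], [1], [2], [3], [4], [5], [6]
  1-simplices (21): [0,1], [0,2], [0,3], [0,4], [0,5], [0,6], [1,2], [1,3], [1,4], [1,5], [1,6], [2,3], [2,4], [2,5], [2,6], [3,4], [3,5], [3,6], [4,5], [4,6], [5,6]
  2-simplices (14): [0,1,2], [0,1,6], [0,2,4], [0,3,4], [0,3,5], [0,5,6], [1,2,3], [1,3,5], [1,4,5], [1,4,6], [2,3,6], [2,4,5], [2,5,6], [3,4,6]

Hence C_0 ≅ Z^7, C_1 ≅ Z^21, C_2 ≅ Z^14.

Boundary ∂_1: C_1 → C_0 is given by ∂[p,q] = [q] − [p]. For instance
  ∂[2,5] = [5] − [2].
The 7×21 boundary matrix has rank 6 and Smith normal form diag(1,1,1,1,1,1).

The boundary map ∂_2: C_2 → C_1 maps a triangle to the signed sum of its edges. For instance
  ∂[3,4,6] = [4,6] − [3,6] + [3,4],
  ∂[1,2,3] = [2,3] − [1,3] + [1,2].
This gives a 21×14 integer matrix of rank 13; reducing to Smith normal form yields diagonal entries (1,1,1,1,1,1,1,1,1,1,1,1,1).

From H_k ≅ ker(∂_k) / im(∂_{k+1}) we obtain:

  H_0: rank C_0 − rank ∂_1 = 7 − 6 = 1, and the invariant factors of ∂_1 are all 1, so H_0 ≅ Z.
  H_1: rank ker ∂_1 − rank ∂_2 = (21 − 6) − 13 = 2, and the invariant factors of ∂_2 are all 1, so H_1 ≅ Z^2.
  H_2: rank ker ∂_2 − rank ∂_3 = (14 − 13) − 0 = 1, and there is no ∂_3, so H_2 ≅ Z.

H_0 ≅ Z,  H_1 ≅ Z^2,  H_2 ≅ Z.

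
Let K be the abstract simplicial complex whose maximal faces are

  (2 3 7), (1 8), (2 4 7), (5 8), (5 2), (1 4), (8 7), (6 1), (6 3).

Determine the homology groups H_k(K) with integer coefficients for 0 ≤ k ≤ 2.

Take the total order 1 < 2 < 3 < 4 < 5 < 6 < 7 < 8 on the vertex set. Then K (dimension 2) consists of the simplices:

  0-simplices (8): [1], [2], [3], [4], [5], [6], [7], [8]
  1-simplices (12): [1,4], [1,6], [1,8], [2,3], [2,4], [2,5], [2,7], [3,6], [3,7], [4,7], [5,8], [7,8]
  2-simplices (2): [2,3,7], [2,4,7]

Hence C_0 ≅ Z^8, C_1 ≅ Z^12, C_2 ≅ Z^2.

The boundary map ∂_1: C_1 → C_0 maps an edge to its endpoints' difference, ∂[p,q] = q − p.
The resulting 8×12 matrix has rank 7, and its Smith normal form has invariant factors (1,1,1,1,1,1,1).

The boundary map ∂_2: C_2 → C_1 sends each 2-simplex [p,q,r] to [q,r] − [p,r] + [p,q]. For instance
  ∂[2,4,7] = [4,7] − [2,7] + [2,4],
  ∂[2,3,7] = [3,7] − [2,7] + [2,3].
This gives a 12×2 integer matrix of rank 2; reducing to Smith normal form yields diagonal entries (1,1).

From H_k ≅ ker(∂_k) / im(∂_{k+1}) we obtain:

  H_0: rank C_0 − rank ∂_1 = 8 − 7 = 1, and the invariant factors of ∂_1 are all 1, so H_0 ≅ Z.
  H_1: rank ker ∂_1 − rank ∂_2 = (12 − 7) − 2 = 3, and the invariant factors of ∂_2 are all 1, so H_1 ≅ Z^3.
  H_2: rank ker ∂_2 − rank ∂_3 = (2 − 2) − 0 = 0, and there is no ∂_3, so H_2 ≅ 0.

As a check, the Euler characteristic is 8 − 12 + 2 = -2, which agrees with 1 − 3 + 0 = -2.

H_0 = Z,  H_1 = Z^3,  H_2 = 0.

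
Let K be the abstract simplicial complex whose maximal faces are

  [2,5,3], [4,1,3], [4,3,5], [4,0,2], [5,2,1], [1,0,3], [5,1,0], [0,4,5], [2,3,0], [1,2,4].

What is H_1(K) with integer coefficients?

Take the total order 0 < 1 < 2 < 3 < 4 < 5 on the vertex set. Then K (dimension 2) consists of the simplices:

  0-simplices (6): [0], [1], [2], [3], [4], [5]
  1-simplices (15): [0,1], [0,2], [0,3], [0,4], [0,5], [1,2], [1,3], [1,4], [1,5], [2,3], [2,4], [2,5], [3,4], [3,5], [4,5]
  2-simplices (10): [0,1,3], [0,1,5], [0,2,3], [0,2,4], [0,4,5], [1,2,4], [1,2,5], [1,3,4], [2,3,5], [3,4,5]

so the chain groups are C_0 ≅ Z^6, C_1 ≅ Z^15, C_2 ≅ Z^10.

∂_1: C_1 → C_0 is given by ∂[p,q] = [q] − [p]. For instance
  ∂[0,4] = [4] − [0].
The 6×15 boundary matrix has rank 5 and Smith normal form diag(1,1,1,1,1).

Boundary ∂_2: C_2 → C_1 acts by ∂[p,q,r] = [q,r] − [p,r] + [p,q]. For instance
  ∂[0,1,5] = [1,5] − [0,5] + [0,1],
  ∂[0,2,4] = [2,4] − [0,4] + [0,2].
The 15×10 boundary matrix has rank 10 and Smith normal form diag(1,1,1,1,1,1,1,1,1,2).

Reading off H_k = ker ∂_k / im ∂_{k+1}:

  H_1: rank ker ∂_1 − rank ∂_2 = (15 − 5) − 10 = 0, and ∂_2 has invariant factor 2 > 1, so H_1 = Z/2.

H_1 = Z/2.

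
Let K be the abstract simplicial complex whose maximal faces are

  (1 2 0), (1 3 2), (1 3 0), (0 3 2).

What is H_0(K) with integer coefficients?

Order the vertices as 0 < 1 < 2 < 3. Listing each simplex with vertices in this order, K has dimension 2 with simplices:

  0-simplices (4): [0], [1], [2], [3]
  1-simplices (6): [0,1], [0,2], [0,3], [1,2], [1,3], [2,3]
  2-simplices (4): [0,1,2], [0,1,3], [0,2,3], [1,2,3]

giving chain groups C_0 ≅ Z^4, C_1 ≅ Z^6, C_2 ≅ Z^4.

The boundary map ∂_1: C_1 → C_0 is given by ∂[p,q] = [q] − [p]. For instance
  ∂[0,2] = [2] − [0].
The 4×6 boundary matrix has rank 3 and Smith normal form diag(1,1,1).

Boundary ∂_2: C_2 → C_1 acts by ∂[p,q,r] = [q,r] − [p,r] + [p,q]. For instance
  ∂[0,2,3] = [2,3] − [0,3] + [0,2],
  ∂[0,1,3] = [1,3] − [0,3] + [0,1].
The 6×4 boundary matrix has rank 3 and Smith normal form diag(1,1,1).

From H_k ≅ ker(∂_k) / im(∂_{k+1}) we obtain:

  H_0: rank C_0 − rank ∂_1 = 4 − 3 = 1, and the invariant factors of ∂_1 are all 1, so H_0 = Z.

H_0 = Z.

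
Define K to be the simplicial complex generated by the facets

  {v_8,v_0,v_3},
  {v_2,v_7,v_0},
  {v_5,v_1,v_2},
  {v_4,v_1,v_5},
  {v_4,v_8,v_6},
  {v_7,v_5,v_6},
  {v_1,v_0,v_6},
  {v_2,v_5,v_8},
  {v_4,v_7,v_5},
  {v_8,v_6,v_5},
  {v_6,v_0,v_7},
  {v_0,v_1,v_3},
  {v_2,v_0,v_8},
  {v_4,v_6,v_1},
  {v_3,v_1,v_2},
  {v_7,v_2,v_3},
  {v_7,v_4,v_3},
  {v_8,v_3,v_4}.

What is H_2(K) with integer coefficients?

H_2 ≅ 0.

K has 9 vertices, 27 edges, 18 triangles.
rank ∂_2 = 18, rank ∂_3 = 0 ⇒ b_2 = 18 − 18 − 0 = 0. So H_2 ≅ 0.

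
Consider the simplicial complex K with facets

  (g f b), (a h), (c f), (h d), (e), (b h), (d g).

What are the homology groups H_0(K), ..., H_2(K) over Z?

H_0 ≅ Z^2,  H_1 ≅ Z,  H_2 = 0.

Take the total order a < b < c < d < e < f < g < h on the vertex set. Then K (dimension 2) consists of the simplices:

  0-simplices (8): a, b, c, d, e, f, g, h
  1-simplices (8): ah, bf, bg, bh, cf, dg, dh, fg
  2-simplices (1): bfg

Hence C_0 ≅ Z^8, C_1 ≅ Z^8, C_2 ≅ Z^1.

Boundary ∂_1: C_1 → C_0 is given by ∂[p,q] = [q] − [p]. For instance
  ∂cf = f − c.
As a 8×8 matrix over Z this has rank 6, with invariant factors (1,1,1,1,1,1).

Boundary ∂_2: C_2 → C_1 maps a triangle to the signed sum of its edges. For instance
  ∂bfg = fg − bg + bf.
This gives a 8×1 integer matrix of rank 1; reducing to Smith normal form yields diagonal entries (1).

Computing H_k = (kernel of ∂_k) / (image of ∂_{k+1}):

  H_0: rank C_0 − rank ∂_1 = 8 − 6 = 2, and the invariant factors of ∂_1 are all 1, so H_0 = Z^2.
  H_1: rank ker ∂_1 − rank ∂_2 = (8 − 6) − 1 = 1, and the invariant factors of ∂_2 are all 1, so H_1 = Z.
  H_2: rank ker ∂_2 − rank ∂_3 = (1 − 1) − 0 = 0, and there is no ∂_3, so H_2 = 0.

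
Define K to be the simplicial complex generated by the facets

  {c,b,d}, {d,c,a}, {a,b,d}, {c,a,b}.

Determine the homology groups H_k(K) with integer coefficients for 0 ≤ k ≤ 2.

Fix the vertex order a < b < c < d and write every simplex with vertices in increasing order. Then dim K = 2 and the simplices of K are:

  0-simplices (4): a, b, c, d
  1-simplices (6): ab, ac, ad, bc, bd, cd
  2-simplices (4): abc, abd, acd, bcd

so the chain groups are C_0 ≅ Z^4, C_1 ≅ Z^6, C_2 ≅ Z^4.

Boundary ∂_1: C_1 → C_0 maps an edge to its endpoints' difference, ∂[p,q] = q − p. For instance
  ∂bd = d − b.
The 4×6 boundary matrix has rank 3 and Smith normal form diag(1,1,1).

∂_2: C_2 → C_1 acts by ∂[p,q,r] = [q,r] − [p,r] + [p,q]. For instance
  ∂acd = cd − ad + ac,
  ∂abd = bd − ad + ab.
The resulting 6×4 matrix has rank 3, and its Smith normal form has invariant factors (1,1,1).

From H_k ≅ ker(∂_k) / im(∂_{k+1}) we obtain:

  H_0: rank C_0 − rank ∂_1 = 4 − 3 = 1, and the invariant factors of ∂_1 are all 1, so H_0 = Z.
  H_1: rank ker ∂_1 − rank ∂_2 = (6 − 3) − 3 = 0, and the invariant factors of ∂_2 are all 1, so H_1 = 0.
  H_2: rank ker ∂_2 − rank ∂_3 = (4 − 3) − 0 = 1, and there is no ∂_3, so H_2 = Z.

H_0 = Z,  H_1 = 0,  H_2 = Z.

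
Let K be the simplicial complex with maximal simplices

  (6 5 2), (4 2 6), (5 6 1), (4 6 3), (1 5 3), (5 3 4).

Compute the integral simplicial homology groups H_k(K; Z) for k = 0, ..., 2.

H_0 ≅ Z,  H_1 ≅ Z,  H_2 = 0.

Fix the vertex order 1 < 2 < 3 < 4 < 5 < 6 and write every simplex with vertices in increasing order. Then dim K = 2 and the simplices of K are:

  0-simplices (6): [1], [2], [3], [4], [5], [6]
  1-simplices (12): [1,3], [1,5], [1,6], [2,4], [2,5], [2,6], [3,4], [3,5], [3,6], [4,5], [4,6], [5,6]
  2-simplices (6): [1,3,5], [1,5,6], [2,4,6], [2,5,6], [3,4,5], [3,4,6]

Hence C_0 ≅ Z^6, C_1 ≅ Z^12, C_2 ≅ Z^6.

The boundary map ∂_1: C_1 → C_0 maps an edge to its endpoints' difference, ∂[p,q] = q − p. For instance
  ∂[4,6] = [6] − [4].
The resulting 6×12 matrix has rank 5, and its Smith normal form has invariant factors (1,1,1,1,1).

∂_2: C_2 → C_1 maps a triangle to the signed sum of its edges. For instance
  ∂[2,4,6] = [4,6] − [2,6] + [2,4],
  ∂[1,3,5] = [3,5] − [1,5] + [1,3].
As a 12×6 matrix over Z this has rank 6, with invariant factors (1,1,1,1,1,1).

Reading off H_k = ker ∂_k / im ∂_{k+1}:

  H_0: rank C_0 − rank ∂_1 = 6 − 5 = 1, and the invariant factors of ∂_1 are all 1, so H_0 = Z.
  H_1: rank ker ∂_1 − rank ∂_2 = (12 − 5) − 6 = 1, and the invariant factors of ∂_2 are all 1, so H_1 = Z.
  H_2: rank ker ∂_2 − rank ∂_3 = (6 − 6) − 0 = 0, and there is no ∂_3, so H_2 = 0.

(K is a triangulation of the cylinder S^1 x I.)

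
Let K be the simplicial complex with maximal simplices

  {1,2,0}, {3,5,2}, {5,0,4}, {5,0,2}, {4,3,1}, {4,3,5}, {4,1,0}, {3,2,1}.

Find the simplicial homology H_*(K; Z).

H_0 ≅ Z,  H_1 = 0,  H_2 ≅ Z.

Fix the vertex order 0 < 1 < 2 < 3 < 4 < 5 and write every simplex with vertices in increasing order. Then dim K = 2 and the simplices of K are:

  0-simplices (6): [0], [1], [2], [3], [4], [5]
  1-simplices (12): [0,1], [0,2], [0,4], [0,5], [1,2], [1,3], [1,4], [2,3], [2,5], [3,4], [3,5], [4,5]
  2-simplices (8): [0,1,2], [0,1,4], [0,2,5], [0,4,5], [1,2,3], [1,3,4], [2,3,5], [3,4,5]

giving chain groups C_0 ≅ Z^6, C_1 ≅ Z^12, C_2 ≅ Z^8.

Boundary ∂_1: C_1 → C_0 maps an edge to its endpoints' difference, ∂[p,q] = q − p. For instance
  ∂[4,5] = [5] − [4].
The 6×12 boundary matrix has rank 5 and Smith normal form diag(1,1,1,1,1).

The boundary map ∂_2: C_2 → C_1 acts by ∂[p,q,r] = [q,r] − [p,r] + [p,q]. For instance
  ∂[0,2,5] = [2,5] − [0,5] + [0,2],
  ∂[2,3,5] = [3,5] − [2,5] + [2,3].
As a 12×8 matrix over Z this has rank 7, with invariant factors (1,1,1,1,1,1,1).

From H_k ≅ ker(∂_k) / im(∂_{k+1}) we obtain:

  H_0: rank C_0 − rank ∂_1 = 6 − 5 = 1, and the invariant factors of ∂_1 are all 1, so H_0 ≅ Z.
  H_1: rank ker ∂_1 − rank ∂_2 = (12 − 5) − 7 = 0, and the invariant factors of ∂_2 are all 1, so H_1 ≅ 0.
  H_2: rank ker ∂_2 − rank ∂_3 = (8 − 7) − 0 = 1, and there is no ∂_3, so H_2 ≅ Z.

As a check, the Euler characteristic is 6 − 12 + 8 = 2, which agrees with 1 − 0 + 1 = 2.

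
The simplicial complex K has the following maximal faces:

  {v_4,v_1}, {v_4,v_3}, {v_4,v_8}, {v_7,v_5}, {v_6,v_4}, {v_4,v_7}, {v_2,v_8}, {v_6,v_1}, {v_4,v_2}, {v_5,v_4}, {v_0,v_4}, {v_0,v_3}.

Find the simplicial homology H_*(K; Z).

H_0 ≅ Z,  H_1 ≅ Z^4.

We work with the vertex ordering v_0 < v_1 < v_2 < v_3 < v_4 < v_5 < v_6 < v_7 < v_8. The simplices of K, each written with vertices in increasing order, are:

  0-simplices (9): [v_0], [v_1], [v_2], [v_3], [v_4], [v_5], [v_6], [v_7], [v_8]
  1-simplices (12): [v_0,v_3], [v_0,v_4], [v_1,v_4], [v_1,v_6], [v_2,v_4], [v_2,v_8], [v_3,v_4], [v_4,v_5], [v_4,v_6], [v_4,v_7], [v_4,v_8], [v_5,v_7]

Hence C_0 ≅ Z^9, C_1 ≅ Z^12.

∂_1: C_1 → C_0 maps an edge to its endpoints' difference, ∂[p,q] = q − p.
As a 9×12 matrix over Z this has rank 8, with invariant factors (1,1,1,1,1,1,1,1).

Reading off H_k = ker ∂_k / im ∂_{k+1}:

  H_0: rank C_0 − rank ∂_1 = 9 − 8 = 1, and the invariant factors of ∂_1 are all 1, so H_0 ≅ Z.
  H_1: rank ker ∂_1 − rank ∂_2 = (12 − 8) − 0 = 4, and there is no ∂_2, so H_1 ≅ Z^4.

As a check, the Euler characteristic is 9 − 12 = -3, which agrees with 1 − 4 = -3.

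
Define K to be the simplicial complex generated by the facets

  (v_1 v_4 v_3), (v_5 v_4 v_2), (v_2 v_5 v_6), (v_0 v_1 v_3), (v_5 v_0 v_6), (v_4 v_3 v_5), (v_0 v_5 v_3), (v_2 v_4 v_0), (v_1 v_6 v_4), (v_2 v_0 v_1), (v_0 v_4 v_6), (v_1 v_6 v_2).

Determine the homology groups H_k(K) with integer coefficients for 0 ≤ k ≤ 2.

H_0 ≅ Z,  H_1 ≅ Z_2,  H_2 = 0.

Order the vertices as v_0 < v_1 < v_2 < v_3 < v_4 < v_5 < v_6. Listing each simplex with vertices in this order, K has dimension 2 with simplices:

  0-simplices (7): [v_0], [v_1], [v_2], [v_3], [v_4], [v_5], [v_6]
  1-simplices (18): (18 of them)
  2-simplices (12): (12 of them)

so the chain groups are C_0 ≅ Z^7, C_1 ≅ Z^18, C_2 ≅ Z^12.

Boundary ∂_1: C_1 → C_0 is given by ∂[p,q] = [q] − [p]. For instance
  ∂[v_1,v_3] = [v_3] − [v_1].
The 7×18 boundary matrix has rank 6 and Smith normal form diag(1,1,1,1,1,1).

∂_2: C_2 → C_1 sends each 2-simplex [p,q,r] to [q,r] − [p,r] + [p,q]. For instance
  ∂[v_2,v_4,v_5] = [v_4,v_5] − [v_2,v_5] + [v_2,v_4],
  ∂[v_0,v_3,v_5] = [v_3,v_5] − [v_0,v_5] + [v_0,v_3].
The resulting 18×12 matrix has rank 12, and its Smith normal form has invariant factors (1,1,1,1,1,1,1,1,1,1,1,2).

From H_k ≅ ker(∂_k) / im(∂_{k+1}) we obtain:

  H_0: rank C_0 − rank ∂_1 = 7 − 6 = 1, and the invariant factors of ∂_1 are all 1, so H_0 = Z.
  H_1: rank ker ∂_1 − rank ∂_2 = (18 − 6) − 12 = 0, and ∂_2 has invariant factor 2 > 1, so H_1 = Z_2.
  H_2: rank ker ∂_2 − rank ∂_3 = (12 − 12) − 0 = 0, and there is no ∂_3, so H_2 = 0.

As a check, the Euler characteristic is 7 − 18 + 12 = 1, which agrees with 1 − 0 + 0 = 1.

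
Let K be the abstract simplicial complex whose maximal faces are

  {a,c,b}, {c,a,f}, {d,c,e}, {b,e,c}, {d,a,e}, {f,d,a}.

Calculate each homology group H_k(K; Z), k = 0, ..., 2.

Fix the vertex order a < b < c < d < e < f and write every simplex with vertices in increasing order. Then dim K = 2 and the simplices of K are:

  0-simplices (6): a, b, c, d, e, f
  1-simplices (12): ab, ac, ad, ae, af, bc, be, cd, ce, cf, de, df
  2-simplices (6): abc, acf, ade, adf, bce, cde

giving chain groups C_0 ≅ Z^6, C_1 ≅ Z^12, C_2 ≅ Z^6.

The boundary map ∂_1: C_1 → C_0 sends each edge [p,q] (with p < q) to q − p. For instance
  ∂ad = d − a.
The resulting 6×12 matrix has rank 5, and its Smith normal form has invariant factors (1,1,1,1,1).

∂_2: C_2 → C_1 maps a triangle to the signed sum of its edges. For instance
  ∂acf = cf − af + ac,
  ∂cde = de − ce + cd.
The resulting 12×6 matrix has rank 6, and its Smith normal form has invariant factors (1,1,1,1,1,1).

Reading off H_k = ker ∂_k / im ∂_{k+1}:

  H_0: rank C_0 − rank ∂_1 = 6 − 5 = 1, and the invariant factors of ∂_1 are all 1, so H_0 = Z.
  H_1: rank ker ∂_1 − rank ∂_2 = (12 − 5) − 6 = 1, and the invariant factors of ∂_2 are all 1, so H_1 = Z.
  H_2: rank ker ∂_2 − rank ∂_3 = (6 − 6) − 0 = 0, and there is no ∂_3, so H_2 = 0.

H_0 ≅ Z,  H_1 ≅ Z,  H_2 = 0.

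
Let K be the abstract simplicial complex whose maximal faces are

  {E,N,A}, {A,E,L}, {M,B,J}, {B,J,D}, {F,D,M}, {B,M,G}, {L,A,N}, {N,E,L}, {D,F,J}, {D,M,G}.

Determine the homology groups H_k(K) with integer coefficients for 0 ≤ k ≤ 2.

K has 10 vertices, 18 edges, 10 triangles.
rank ∂_0 = 0, rank ∂_1 = 8 ⇒ b_0 = 10 − 0 − 8 = 2; all invariant factors of ∂_1 are 1 so no torsion. So H_0 ≅ Z^2.
rank ∂_1 = 8, rank ∂_2 = 9 ⇒ b_1 = 18 − 8 − 9 = 1; all invariant factors of ∂_2 are 1 so no torsion. So H_1 ≅ Z.
rank ∂_2 = 9, rank ∂_3 = 0 ⇒ b_2 = 10 − 9 − 0 = 1. So H_2 ≅ Z.

H_0 = Z^2,  H_1 = Z,  H_2 = Z.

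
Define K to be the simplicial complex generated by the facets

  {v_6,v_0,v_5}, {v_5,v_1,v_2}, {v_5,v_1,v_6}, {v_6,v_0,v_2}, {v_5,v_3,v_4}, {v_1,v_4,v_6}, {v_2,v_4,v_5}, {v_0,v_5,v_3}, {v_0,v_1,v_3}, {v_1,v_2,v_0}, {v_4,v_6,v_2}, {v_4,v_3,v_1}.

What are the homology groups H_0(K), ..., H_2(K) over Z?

Order the vertices as v_0 < v_1 < v_2 < v_3 < v_4 < v_5 < v_6. Listing each simplex with vertices in this order, K has dimension 2 with simplices:

  0-simplices (7): [v_0], [v_1], [v_2], [v_3], [v_4], [v_5], [v_6]
  1-simplices (18): (18 of them)
  2-simplices (12): (12 of them)

Hence C_0 ≅ Z^7, C_1 ≅ Z^18, C_2 ≅ Z^12.

Boundary ∂_1: C_1 → C_0 is given by ∂[p,q] = [q] − [p]. For instance
  ∂[v_2,v_5] = [v_5] − [v_2].
As a 7×18 matrix over Z this has rank 6, with invariant factors (1,1,1,1,1,1).

The boundary map ∂_2: C_2 → C_1 maps a triangle to the signed sum of its edges. For instance
  ∂[v_3,v_4,v_5] = [v_4,v_5] − [v_3,v_5] + [v_3,v_4],
  ∂[v_0,v_1,v_3] = [v_1,v_3] − [v_0,v_3] + [v_0,v_1].
The resulting 18×12 matrix has rank 12, and its Smith normal form has invariant factors (1,1,1,1,1,1,1,1,1,1,1,2).

Now H_k = ker ∂_k / im ∂_{k+1}, so:

  H_0: rank C_0 − rank ∂_1 = 7 − 6 = 1, and the invariant factors of ∂_1 are all 1, so H_0 ≅ Z.
  H_1: rank ker ∂_1 − rank ∂_2 = (18 − 6) − 12 = 0, and ∂_2 has invariant factor 2 > 1, so H_1 ≅ Z/2.
  H_2: rank ker ∂_2 − rank ∂_3 = (12 − 12) − 0 = 0, and there is no ∂_3, so H_2 ≅ 0.

H_0 = Z,  H_1 = Z/2,  H_2 = 0.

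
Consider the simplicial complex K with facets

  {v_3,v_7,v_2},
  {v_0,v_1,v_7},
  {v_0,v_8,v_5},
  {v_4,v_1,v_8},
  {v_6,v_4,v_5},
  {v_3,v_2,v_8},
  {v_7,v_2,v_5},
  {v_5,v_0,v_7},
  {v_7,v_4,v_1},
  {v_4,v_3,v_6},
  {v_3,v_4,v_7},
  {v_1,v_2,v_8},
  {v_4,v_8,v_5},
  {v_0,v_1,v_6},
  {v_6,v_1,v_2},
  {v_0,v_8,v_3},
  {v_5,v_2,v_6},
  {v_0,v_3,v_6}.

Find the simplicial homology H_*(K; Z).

H_0 ≅ Z,  H_1 ≅ Z^2,  H_2 ≅ Z.

Take the total order v_0 < v_1 < v_2 < v_3 < v_4 < v_5 < v_6 < v_7 < v_8 on the vertex set. Then K (dimension 2) consists of the simplices:

  0-simplices (9): [v_0], [v_1], [v_2], [v_3], [v_4], [v_5], [v_6], [v_7], [v_8]
  1-simplices (27): (27 of them)
  2-simplices (18): (18 of them)

Hence C_0 ≅ Z^9, C_1 ≅ Z^27, C_2 ≅ Z^18.

∂_1: C_1 → C_0 maps an edge to its endpoints' difference, ∂[p,q] = q − p.
The 9×27 boundary matrix has rank 8 and Smith normal form diag(1,1,1,1,1,1,1,1).

The boundary map ∂_2: C_2 → C_1 sends each 2-simplex [p,q,r] to [q,r] − [p,r] + [p,q]. For instance
  ∂[v_2,v_5,v_7] = [v_5,v_7] − [v_2,v_7] + [v_2,v_5],
  ∂[v_2,v_3,v_7] = [v_3,v_7] − [v_2,v_7] + [v_2,v_3].
The resulting 27×18 matrix has rank 17, and its Smith normal form has invariant factors (1,1,1,1,1,1,1,1,1,1,1,1,1,1,1,1,1).

Now H_k = ker ∂_k / im ∂_{k+1}, so:

  H_0: rank C_0 − rank ∂_1 = 9 − 8 = 1, and the invariant factors of ∂_1 are all 1, so H_0 ≅ Z.
  H_1: rank ker ∂_1 − rank ∂_2 = (27 − 8) − 17 = 2, and the invariant factors of ∂_2 are all 1, so H_1 ≅ Z^2.
  H_2: rank ker ∂_2 − rank ∂_3 = (18 − 17) − 0 = 1, and there is no ∂_3, so H_2 ≅ Z.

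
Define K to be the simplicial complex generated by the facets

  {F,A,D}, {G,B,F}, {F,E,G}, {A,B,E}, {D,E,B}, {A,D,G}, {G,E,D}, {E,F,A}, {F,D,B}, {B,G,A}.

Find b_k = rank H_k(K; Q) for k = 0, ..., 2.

Take the total order A < B < D < E < F < G on the vertex set. Then K (dimension 2) consists of the simplices:

  0-simplices (6): A, B, D, E, F, G
  1-simplices (15): AB, AD, AE, AF, AG, BD, BE, BF, BG, DE, DF, DG, EF, EG, FG
  2-simplices (10): ABE, ABG, ADF, ADG, AEF, BDE, BDF, BFG, DEG, EFG

giving chain groups C_0 ≅ Z^6, C_1 ≅ Z^15, C_2 ≅ Z^10.

∂_1: C_1 → C_0 maps an edge to its endpoints' difference, ∂[p,q] = q − p. For instance
  ∂FG = G − F.
The 6×15 boundary matrix has rank 5 and Smith normal form diag(1,1,1,1,1).

The boundary map ∂_2: C_2 → C_1 maps a triangle to the signed sum of its edges. For instance
  ∂BDE = DE − BE + BD,
  ∂EFG = FG − EG + EF.
The 15×10 boundary matrix has rank 10 and Smith normal form diag(1,1,1,1,1,1,1,1,1,2).

Computing H_k = (kernel of ∂_k) / (image of ∂_{k+1}):

  H_0: rank C_0 − rank ∂_1 = 6 − 5 = 1, and the invariant factors of ∂_1 are all 1, so H_0 = Z.
  H_1: rank ker ∂_1 − rank ∂_2 = (15 − 5) − 10 = 0, and ∂_2 has invariant factor 2 > 1, so H_1 = Z_2.
  H_2: rank ker ∂_2 − rank ∂_3 = (10 − 10) − 0 = 0, and there is no ∂_3, so H_2 = 0.

As a check, the Euler characteristic is 6 − 15 + 10 = 1, which agrees with 1 − 0 + 0 = 1.
(K is a triangulation of the real projective plane RP^2.)

Hence the Betti numbers are b_0 = 1, b_1 = 0, b_2 = 0.

b_0 = 1, b_1 = 0, b_2 = 0.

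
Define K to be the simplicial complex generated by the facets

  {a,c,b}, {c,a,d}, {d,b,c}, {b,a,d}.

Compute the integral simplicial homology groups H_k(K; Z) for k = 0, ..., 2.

Fix the vertex order a < b < c < d and write every simplex with vertices in increasing order. Then dim K = 2 and the simplices of K are:

  0-simplices (4): a, b, c, d
  1-simplices (6): ab, ac, ad, bc, bd, cd
  2-simplices (4): abc, abd, acd, bcd

so the chain groups are C_0 ≅ Z^4, C_1 ≅ Z^6, C_2 ≅ Z^4.

Boundary ∂_1: C_1 → C_0 is given by ∂[p,q] = [q] − [p]. For instance
  ∂ab = b − a.
The resulting 4×6 matrix has rank 3, and its Smith normal form has invariant factors (1,1,1).

The boundary map ∂_2: C_2 → C_1 maps a triangle to the signed sum of its edges. For instance
  ∂bcd = cd − bd + bc,
  ∂abc = bc − ac + ab.
The resulting 6×4 matrix has rank 3, and its Smith normal form has invariant factors (1,1,1).

Computing H_k = (kernel of ∂_k) / (image of ∂_{k+1}):

  H_0: rank C_0 − rank ∂_1 = 4 − 3 = 1, and the invariant factors of ∂_1 are all 1, so H_0 = Z.
  H_1: rank ker ∂_1 − rank ∂_2 = (6 − 3) − 3 = 0, and the invariant factors of ∂_2 are all 1, so H_1 = 0.
  H_2: rank ker ∂_2 − rank ∂_3 = (4 − 3) − 0 = 1, and there is no ∂_3, so H_2 = Z.

(K is a triangulation of the 2-sphere S^2.)

H_0 ≅ Z,  H_1 = 0,  H_2 ≅ Z.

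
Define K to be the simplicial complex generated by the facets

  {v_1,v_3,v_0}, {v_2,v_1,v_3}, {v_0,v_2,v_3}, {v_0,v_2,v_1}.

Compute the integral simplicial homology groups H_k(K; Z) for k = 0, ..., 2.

H_0 = Z,  H_1 = 0,  H_2 = Z.

We work with the vertex ordering v_0 < v_1 < v_2 < v_3. The simplices of K, each written with vertices in increasing order, are:

  0-simplices (4): [v_0], [v_1], [v_2], [v_3]
  1-simplices (6): [v_0,v_1], [v_0,v_2], [v_0,v_3], [v_1,v_2], [v_1,v_3], [v_2,v_3]
  2-simplices (4): [v_0,v_1,v_2], [v_0,v_1,v_3], [v_0,v_2,v_3], [v_1,v_2,v_3]

giving chain groups C_0 ≅ Z^4, C_1 ≅ Z^6, C_2 ≅ Z^4.

Boundary ∂_1: C_1 → C_0 is given by ∂[p,q] = [q] − [p]. For instance
  ∂[v_2,v_3] = [v_3] − [v_2].
The 4×6 boundary matrix has rank 3 and Smith normal form diag(1,1,1).

∂_2: C_2 → C_1 maps a triangle to the signed sum of its edges. For instance
  ∂[v_1,v_2,v_3] = [v_2,v_3] − [v_1,v_3] + [v_1,v_2],
  ∂[v_0,v_2,v_3] = [v_2,v_3] − [v_0,v_3] + [v_0,v_2].
This gives a 6×4 integer matrix of rank 3; reducing to Smith normal form yields diagonal entries (1,1,1).

Now H_k = ker ∂_k / im ∂_{k+1}, so:

  H_0: rank C_0 − rank ∂_1 = 4 − 3 = 1, and the invariant factors of ∂_1 are all 1, so H_0 = Z.
  H_1: rank ker ∂_1 − rank ∂_2 = (6 − 3) − 3 = 0, and the invariant factors of ∂_2 are all 1, so H_1 = 0.
  H_2: rank ker ∂_2 − rank ∂_3 = (4 − 3) − 0 = 1, and there is no ∂_3, so H_2 = Z.

As a check, the Euler characteristic is 4 − 6 + 4 = 2, which agrees with 1 − 0 + 1 = 2.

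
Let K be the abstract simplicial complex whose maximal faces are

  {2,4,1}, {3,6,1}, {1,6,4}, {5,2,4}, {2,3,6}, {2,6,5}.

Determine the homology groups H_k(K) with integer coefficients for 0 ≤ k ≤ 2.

We work with the vertex ordering 1 < 2 < 3 < 4 < 5 < 6. The simplices of K, each written with vertices in increasing order, are:

  0-simplices (6): [1], [2], [3], [4], [5], [6]
  1-simplices (12): [1,2], [1,3], [1,4], [1,6], [2,3], [2,4], [2,5], [2,6], [3,6], [4,5], [4,6], [5,6]
  2-simplices (6): [1,2,4], [1,3,6], [1,4,6], [2,3,6], [2,4,5], [2,5,6]

so the chain groups are C_0 ≅ Z^6, C_1 ≅ Z^12, C_2 ≅ Z^6.

∂_1: C_1 → C_0 is given by ∂[p,q] = [q] − [p]. For instance
  ∂[4,6] = [6] − [4].
The resulting 6×12 matrix has rank 5, and its Smith normal form has invariant factors (1,1,1,1,1).

Boundary ∂_2: C_2 → C_1 maps a triangle to the signed sum of its edges. For instance
  ∂[2,4,5] = [4,5] − [2,5] + [2,4],
  ∂[1,4,6] = [4,6] − [1,6] + [1,4].
The resulting 12×6 matrix has rank 6, and its Smith normal form has invariant factors (1,1,1,1,1,1).

From H_k ≅ ker(∂_k) / im(∂_{k+1}) we obtain:

  H_0: rank C_0 − rank ∂_1 = 6 − 5 = 1, and the invariant factors of ∂_1 are all 1, so H_0 ≅ Z.
  H_1: rank ker ∂_1 − rank ∂_2 = (12 − 5) − 6 = 1, and the invariant factors of ∂_2 are all 1, so H_1 ≅ Z.
  H_2: rank ker ∂_2 − rank ∂_3 = (6 − 6) − 0 = 0, and there is no ∂_3, so H_2 ≅ 0.

As a check, the Euler characteristic is 6 − 12 + 6 = 0, which agrees with 1 − 1 + 0 = 0.

H_0 ≅ Z,  H_1 ≅ Z,  H_2 = 0.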